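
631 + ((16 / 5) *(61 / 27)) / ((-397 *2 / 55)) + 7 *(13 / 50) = 338891479 / 535950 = 632.32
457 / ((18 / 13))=330.06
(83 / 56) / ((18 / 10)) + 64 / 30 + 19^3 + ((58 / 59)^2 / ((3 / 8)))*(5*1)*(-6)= 6784.65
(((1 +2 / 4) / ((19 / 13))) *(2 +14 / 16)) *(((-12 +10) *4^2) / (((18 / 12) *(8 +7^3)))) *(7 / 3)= -644 / 1539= -0.42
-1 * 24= -24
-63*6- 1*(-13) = -365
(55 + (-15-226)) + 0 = -186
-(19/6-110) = 641/6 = 106.83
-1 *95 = -95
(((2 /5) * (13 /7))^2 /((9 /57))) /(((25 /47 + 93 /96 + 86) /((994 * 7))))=2743067392 /9870075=277.92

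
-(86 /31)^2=-7396 /961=-7.70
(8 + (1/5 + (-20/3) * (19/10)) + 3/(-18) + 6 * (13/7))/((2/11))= 35.80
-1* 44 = -44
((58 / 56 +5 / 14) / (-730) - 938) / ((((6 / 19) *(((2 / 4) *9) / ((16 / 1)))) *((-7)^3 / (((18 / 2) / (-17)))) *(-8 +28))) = -364282421 / 446946150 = -0.82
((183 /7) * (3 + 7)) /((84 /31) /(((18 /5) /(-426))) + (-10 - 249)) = -56730 /125783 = -0.45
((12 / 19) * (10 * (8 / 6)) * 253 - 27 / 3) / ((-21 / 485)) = -19549865 / 399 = -48997.16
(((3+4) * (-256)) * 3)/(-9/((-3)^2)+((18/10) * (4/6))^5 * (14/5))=-84000000/93239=-900.91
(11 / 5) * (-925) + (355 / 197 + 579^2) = 65641937 / 197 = 333207.80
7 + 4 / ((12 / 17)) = 38 / 3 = 12.67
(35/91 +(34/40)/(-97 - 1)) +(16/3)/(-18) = 0.08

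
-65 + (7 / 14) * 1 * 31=-99 / 2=-49.50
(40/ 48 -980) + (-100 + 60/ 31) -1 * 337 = -263047/ 186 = -1414.23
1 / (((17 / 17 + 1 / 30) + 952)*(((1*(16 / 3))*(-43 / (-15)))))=675 / 9835304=0.00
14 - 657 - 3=-646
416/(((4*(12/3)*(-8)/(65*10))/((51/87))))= -71825/58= -1238.36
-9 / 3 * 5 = -15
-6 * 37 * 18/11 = -3996/11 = -363.27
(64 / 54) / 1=32 / 27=1.19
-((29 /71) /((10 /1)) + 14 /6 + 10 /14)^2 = -2120510401 /222308100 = -9.54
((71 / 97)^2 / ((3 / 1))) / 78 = 5041 / 2201706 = 0.00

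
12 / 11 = 1.09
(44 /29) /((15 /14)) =616 /435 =1.42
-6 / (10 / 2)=-6 / 5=-1.20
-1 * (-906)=906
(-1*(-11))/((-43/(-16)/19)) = 3344/43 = 77.77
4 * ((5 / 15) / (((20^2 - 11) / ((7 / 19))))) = 28 / 22173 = 0.00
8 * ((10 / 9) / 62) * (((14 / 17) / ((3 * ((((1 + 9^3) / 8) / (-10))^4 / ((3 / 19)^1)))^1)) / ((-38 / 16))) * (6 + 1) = -128450560 / 48624121399743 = -0.00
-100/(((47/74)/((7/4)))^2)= -1677025/2209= -759.18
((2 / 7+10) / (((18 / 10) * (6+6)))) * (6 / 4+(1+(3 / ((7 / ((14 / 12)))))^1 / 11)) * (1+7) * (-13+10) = -320 / 11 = -29.09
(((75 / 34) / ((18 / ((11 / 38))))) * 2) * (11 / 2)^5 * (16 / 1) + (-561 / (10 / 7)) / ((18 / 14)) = 5407.81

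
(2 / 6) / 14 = 1 / 42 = 0.02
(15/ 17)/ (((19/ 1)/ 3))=45/ 323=0.14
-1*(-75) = 75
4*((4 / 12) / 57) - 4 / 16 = -155 / 684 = -0.23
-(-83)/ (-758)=-83/ 758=-0.11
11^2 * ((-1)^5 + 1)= 0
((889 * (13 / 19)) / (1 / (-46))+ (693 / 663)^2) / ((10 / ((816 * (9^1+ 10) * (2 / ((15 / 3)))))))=-1246268939664 / 71825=-17351464.53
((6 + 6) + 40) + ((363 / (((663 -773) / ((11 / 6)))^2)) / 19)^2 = 27031694641 / 519840000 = 52.00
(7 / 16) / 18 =7 / 288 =0.02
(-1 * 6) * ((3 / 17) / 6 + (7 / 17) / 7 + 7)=-723 / 17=-42.53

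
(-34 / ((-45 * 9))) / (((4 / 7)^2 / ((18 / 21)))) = 0.22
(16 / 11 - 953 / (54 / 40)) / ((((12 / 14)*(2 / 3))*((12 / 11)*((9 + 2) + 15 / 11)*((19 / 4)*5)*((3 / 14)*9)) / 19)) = -28193473 / 743580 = -37.92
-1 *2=-2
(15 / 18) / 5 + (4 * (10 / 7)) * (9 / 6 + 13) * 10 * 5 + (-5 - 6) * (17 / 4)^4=2979545 / 5376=554.23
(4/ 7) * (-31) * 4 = -496/ 7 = -70.86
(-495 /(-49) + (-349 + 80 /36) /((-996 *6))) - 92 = -215682263 /2635416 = -81.84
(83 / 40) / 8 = 83 / 320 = 0.26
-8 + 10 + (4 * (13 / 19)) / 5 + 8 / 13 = 3906 / 1235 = 3.16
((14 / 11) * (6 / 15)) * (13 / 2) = 182 / 55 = 3.31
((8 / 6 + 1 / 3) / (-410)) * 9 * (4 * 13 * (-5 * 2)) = 780 / 41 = 19.02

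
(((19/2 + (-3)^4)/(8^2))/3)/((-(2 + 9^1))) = -181/4224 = -0.04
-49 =-49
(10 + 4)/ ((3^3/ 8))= 112/ 27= 4.15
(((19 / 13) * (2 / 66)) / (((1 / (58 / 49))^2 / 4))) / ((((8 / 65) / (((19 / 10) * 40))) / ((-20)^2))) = 4857616000 / 79233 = 61307.99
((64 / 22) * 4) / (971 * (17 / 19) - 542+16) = 2432 / 71643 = 0.03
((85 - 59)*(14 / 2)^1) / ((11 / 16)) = 264.73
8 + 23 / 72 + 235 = 17519 / 72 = 243.32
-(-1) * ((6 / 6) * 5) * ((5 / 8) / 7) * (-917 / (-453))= 3275 / 3624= 0.90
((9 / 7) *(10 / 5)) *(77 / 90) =11 / 5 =2.20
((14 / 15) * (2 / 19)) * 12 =112 / 95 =1.18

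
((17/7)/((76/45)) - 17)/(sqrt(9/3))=-8279 * sqrt(3)/1596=-8.98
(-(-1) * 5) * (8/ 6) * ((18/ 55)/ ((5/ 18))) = 7.85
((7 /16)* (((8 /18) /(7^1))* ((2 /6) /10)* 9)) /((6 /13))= 13 /720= 0.02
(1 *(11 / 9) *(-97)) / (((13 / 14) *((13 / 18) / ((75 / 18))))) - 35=-391195 / 507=-771.59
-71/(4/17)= -301.75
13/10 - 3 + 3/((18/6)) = -7/10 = -0.70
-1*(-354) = 354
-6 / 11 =-0.55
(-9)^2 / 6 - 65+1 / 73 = -7517 / 146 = -51.49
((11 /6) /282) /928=11 /1570176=0.00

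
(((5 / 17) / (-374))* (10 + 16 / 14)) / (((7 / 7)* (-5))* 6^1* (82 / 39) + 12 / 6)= 2535 / 17668882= 0.00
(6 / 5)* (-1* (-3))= 18 / 5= 3.60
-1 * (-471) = 471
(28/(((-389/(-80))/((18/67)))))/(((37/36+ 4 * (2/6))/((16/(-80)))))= -0.13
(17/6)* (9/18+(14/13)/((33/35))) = 23953/5148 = 4.65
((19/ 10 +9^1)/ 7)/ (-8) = -109/ 560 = -0.19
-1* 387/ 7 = -387/ 7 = -55.29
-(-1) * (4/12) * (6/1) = 2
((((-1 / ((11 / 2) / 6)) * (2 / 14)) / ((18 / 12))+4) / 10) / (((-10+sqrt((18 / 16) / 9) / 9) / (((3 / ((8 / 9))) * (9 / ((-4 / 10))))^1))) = 164025 * sqrt(2) / 19958092+14762250 / 4989523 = 2.97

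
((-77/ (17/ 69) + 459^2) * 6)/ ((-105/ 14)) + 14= -14303866/ 85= -168280.78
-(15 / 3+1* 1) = -6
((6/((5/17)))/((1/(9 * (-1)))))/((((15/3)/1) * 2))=-459/25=-18.36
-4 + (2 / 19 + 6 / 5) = -256 / 95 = -2.69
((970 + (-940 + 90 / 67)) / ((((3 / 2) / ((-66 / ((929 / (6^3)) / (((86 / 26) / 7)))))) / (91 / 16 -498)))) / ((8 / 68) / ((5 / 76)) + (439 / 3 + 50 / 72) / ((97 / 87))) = 5971850221788000 / 10700458600507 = 558.09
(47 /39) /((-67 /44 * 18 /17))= -17578 /23517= -0.75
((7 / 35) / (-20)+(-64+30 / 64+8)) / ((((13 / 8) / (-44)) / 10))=977526 / 65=15038.86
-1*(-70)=70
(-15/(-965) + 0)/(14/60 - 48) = -90/276569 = -0.00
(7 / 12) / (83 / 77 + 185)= 539 / 171936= 0.00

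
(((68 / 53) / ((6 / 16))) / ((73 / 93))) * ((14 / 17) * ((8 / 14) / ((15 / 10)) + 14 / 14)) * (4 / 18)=115072 / 104463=1.10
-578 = -578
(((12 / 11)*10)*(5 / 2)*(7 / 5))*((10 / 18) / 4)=175 / 33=5.30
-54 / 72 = -0.75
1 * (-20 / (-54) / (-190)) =-1 / 513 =-0.00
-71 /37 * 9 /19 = -639 /703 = -0.91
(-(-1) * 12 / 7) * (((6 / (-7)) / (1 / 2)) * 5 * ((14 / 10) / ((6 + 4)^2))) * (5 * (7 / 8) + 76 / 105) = -12849 / 12250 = -1.05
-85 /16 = -5.31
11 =11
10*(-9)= -90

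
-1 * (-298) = 298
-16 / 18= -8 / 9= -0.89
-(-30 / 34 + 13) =-206 / 17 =-12.12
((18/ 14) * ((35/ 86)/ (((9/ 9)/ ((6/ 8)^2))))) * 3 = 1215/ 1376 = 0.88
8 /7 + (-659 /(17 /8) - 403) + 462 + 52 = -197.97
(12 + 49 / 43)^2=172.65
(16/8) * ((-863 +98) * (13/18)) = -1105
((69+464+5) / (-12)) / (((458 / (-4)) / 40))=10760 / 687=15.66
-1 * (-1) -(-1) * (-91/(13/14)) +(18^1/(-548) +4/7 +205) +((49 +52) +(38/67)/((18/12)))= 80926663/385518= 209.92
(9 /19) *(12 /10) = 54 /95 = 0.57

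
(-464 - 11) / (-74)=475 / 74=6.42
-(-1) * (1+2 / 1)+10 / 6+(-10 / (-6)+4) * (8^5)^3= 199378108503386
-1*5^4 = -625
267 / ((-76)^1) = -267 / 76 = -3.51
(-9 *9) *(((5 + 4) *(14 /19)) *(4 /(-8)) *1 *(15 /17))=236.98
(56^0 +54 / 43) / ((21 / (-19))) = -1843 / 903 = -2.04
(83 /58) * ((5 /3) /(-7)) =-0.34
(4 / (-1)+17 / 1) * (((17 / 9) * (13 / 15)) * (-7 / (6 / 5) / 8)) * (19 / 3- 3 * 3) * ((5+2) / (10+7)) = 8281 / 486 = 17.04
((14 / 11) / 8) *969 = 6783 / 44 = 154.16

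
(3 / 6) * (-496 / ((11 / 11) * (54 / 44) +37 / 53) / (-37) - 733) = -60308309 / 166130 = -363.02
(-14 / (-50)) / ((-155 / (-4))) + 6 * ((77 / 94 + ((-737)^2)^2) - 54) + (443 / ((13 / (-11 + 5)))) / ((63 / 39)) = 2256777828601582087 / 1274875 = 1770195374920.35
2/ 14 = 1/ 7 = 0.14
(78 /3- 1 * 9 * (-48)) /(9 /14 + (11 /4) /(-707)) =1295224 /1807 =716.78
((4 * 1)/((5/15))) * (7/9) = 28/3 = 9.33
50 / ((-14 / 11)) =-275 / 7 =-39.29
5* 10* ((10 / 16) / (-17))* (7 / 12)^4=-300125 / 1410048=-0.21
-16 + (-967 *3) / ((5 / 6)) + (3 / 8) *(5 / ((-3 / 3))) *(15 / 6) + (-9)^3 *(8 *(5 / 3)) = -1057751 / 80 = -13221.89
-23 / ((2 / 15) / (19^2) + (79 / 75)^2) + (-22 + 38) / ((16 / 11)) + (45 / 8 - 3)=-127976141 / 18030008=-7.10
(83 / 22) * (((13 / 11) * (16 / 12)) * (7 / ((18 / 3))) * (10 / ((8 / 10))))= 188825 / 2178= 86.70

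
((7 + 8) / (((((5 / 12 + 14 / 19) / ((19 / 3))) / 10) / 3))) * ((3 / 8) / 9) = 27075 / 263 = 102.95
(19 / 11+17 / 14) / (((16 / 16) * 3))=151 / 154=0.98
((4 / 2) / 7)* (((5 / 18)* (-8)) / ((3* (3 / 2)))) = -80 / 567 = -0.14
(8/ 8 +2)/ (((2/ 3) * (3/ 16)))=24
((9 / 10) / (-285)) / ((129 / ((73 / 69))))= -73 / 2818650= -0.00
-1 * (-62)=62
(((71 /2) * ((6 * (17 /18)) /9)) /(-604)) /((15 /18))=-1207 /27180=-0.04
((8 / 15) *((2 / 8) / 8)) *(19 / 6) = 19 / 360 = 0.05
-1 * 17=-17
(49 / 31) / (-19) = -49 / 589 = -0.08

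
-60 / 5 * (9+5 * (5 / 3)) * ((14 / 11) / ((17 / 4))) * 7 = -81536 / 187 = -436.02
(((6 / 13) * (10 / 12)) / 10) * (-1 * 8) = -4 / 13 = -0.31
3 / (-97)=-3 / 97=-0.03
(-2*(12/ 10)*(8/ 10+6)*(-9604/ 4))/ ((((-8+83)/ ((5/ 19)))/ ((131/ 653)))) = 42776216/ 1550875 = 27.58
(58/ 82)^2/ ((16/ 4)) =841/ 6724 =0.13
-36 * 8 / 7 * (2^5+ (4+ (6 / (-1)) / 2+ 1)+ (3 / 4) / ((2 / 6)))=-10440 / 7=-1491.43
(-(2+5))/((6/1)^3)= -7/216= -0.03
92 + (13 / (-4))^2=102.56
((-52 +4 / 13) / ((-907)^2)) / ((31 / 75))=-50400 / 331527547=-0.00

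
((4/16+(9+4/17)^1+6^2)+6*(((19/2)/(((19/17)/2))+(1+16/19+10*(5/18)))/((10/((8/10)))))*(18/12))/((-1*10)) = -1971967/323000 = -6.11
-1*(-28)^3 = 21952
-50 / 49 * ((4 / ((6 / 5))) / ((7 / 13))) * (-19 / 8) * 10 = 154375 / 1029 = 150.02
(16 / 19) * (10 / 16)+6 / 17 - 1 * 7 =-1977 / 323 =-6.12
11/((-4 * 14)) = -11/56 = -0.20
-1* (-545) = 545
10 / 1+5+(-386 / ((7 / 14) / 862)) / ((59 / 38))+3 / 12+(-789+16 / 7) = -709328155 / 1652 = -429375.40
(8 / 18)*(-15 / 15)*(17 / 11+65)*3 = -976 / 11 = -88.73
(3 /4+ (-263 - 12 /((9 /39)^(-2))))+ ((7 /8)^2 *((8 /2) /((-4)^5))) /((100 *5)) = -363956232281 /1384448000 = -262.89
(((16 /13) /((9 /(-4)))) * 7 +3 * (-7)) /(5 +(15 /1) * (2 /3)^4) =-1743 /559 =-3.12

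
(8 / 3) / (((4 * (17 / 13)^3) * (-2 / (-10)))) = 1.49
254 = 254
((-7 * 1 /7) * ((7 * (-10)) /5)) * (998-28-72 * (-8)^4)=-4115188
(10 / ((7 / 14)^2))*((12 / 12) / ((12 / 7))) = 23.33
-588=-588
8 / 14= 0.57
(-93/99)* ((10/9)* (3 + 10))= -4030/297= -13.57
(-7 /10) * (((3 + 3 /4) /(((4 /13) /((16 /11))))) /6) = -91 /44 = -2.07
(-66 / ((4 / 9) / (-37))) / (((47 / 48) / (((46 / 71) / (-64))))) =-758241 / 13348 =-56.81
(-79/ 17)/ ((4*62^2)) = -79/ 261392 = -0.00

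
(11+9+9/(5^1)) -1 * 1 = 104/5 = 20.80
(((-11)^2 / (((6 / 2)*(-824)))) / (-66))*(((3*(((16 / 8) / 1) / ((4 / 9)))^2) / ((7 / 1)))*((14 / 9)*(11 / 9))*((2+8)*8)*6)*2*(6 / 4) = 1815 / 103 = 17.62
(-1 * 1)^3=-1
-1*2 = -2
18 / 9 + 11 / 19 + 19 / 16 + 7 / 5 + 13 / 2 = 17733 / 1520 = 11.67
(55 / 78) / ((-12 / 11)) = -605 / 936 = -0.65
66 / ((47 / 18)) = 1188 / 47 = 25.28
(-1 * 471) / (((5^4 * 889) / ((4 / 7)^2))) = -7536 / 27225625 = -0.00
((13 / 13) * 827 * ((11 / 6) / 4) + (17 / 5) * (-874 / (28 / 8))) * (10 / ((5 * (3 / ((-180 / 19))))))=394789 / 133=2968.34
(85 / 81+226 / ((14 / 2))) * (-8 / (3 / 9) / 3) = -151208 / 567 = -266.68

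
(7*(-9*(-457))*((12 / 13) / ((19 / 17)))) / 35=839052 / 1235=679.39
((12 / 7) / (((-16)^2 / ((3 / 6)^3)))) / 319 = 3 / 1143296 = 0.00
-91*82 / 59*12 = -89544 / 59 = -1517.69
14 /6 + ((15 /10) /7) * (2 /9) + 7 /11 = 697 /231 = 3.02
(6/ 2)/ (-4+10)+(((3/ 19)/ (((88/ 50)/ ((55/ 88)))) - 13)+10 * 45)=2926375/ 6688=437.56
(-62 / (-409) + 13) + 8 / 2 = 7015 / 409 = 17.15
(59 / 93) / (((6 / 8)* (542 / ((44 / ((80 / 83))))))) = 53867 / 756090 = 0.07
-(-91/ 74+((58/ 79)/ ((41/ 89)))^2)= -1017130045/ 776342954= -1.31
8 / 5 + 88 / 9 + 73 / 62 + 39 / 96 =578599 / 44640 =12.96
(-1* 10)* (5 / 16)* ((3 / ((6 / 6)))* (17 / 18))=-425 / 48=-8.85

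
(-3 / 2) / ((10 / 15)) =-9 / 4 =-2.25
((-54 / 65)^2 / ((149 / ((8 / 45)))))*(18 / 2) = 23328 / 3147625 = 0.01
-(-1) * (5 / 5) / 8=1 / 8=0.12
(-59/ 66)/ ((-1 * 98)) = 59/ 6468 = 0.01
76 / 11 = 6.91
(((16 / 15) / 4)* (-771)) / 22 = -514 / 55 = -9.35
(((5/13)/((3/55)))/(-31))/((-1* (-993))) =-275/1200537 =-0.00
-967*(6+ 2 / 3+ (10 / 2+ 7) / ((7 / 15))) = -657560 / 21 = -31312.38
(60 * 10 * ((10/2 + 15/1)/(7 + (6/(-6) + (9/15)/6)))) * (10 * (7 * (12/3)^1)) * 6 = 201600000/61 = 3304918.03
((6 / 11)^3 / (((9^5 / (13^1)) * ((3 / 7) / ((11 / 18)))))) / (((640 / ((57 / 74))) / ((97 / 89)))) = 167713 / 2509680127680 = 0.00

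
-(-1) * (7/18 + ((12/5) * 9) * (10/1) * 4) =15559/18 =864.39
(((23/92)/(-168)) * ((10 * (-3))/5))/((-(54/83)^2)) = -0.02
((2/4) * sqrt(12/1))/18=sqrt(3)/18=0.10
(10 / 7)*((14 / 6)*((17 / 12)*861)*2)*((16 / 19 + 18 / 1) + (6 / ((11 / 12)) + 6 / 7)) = 133810060 / 627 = 213413.17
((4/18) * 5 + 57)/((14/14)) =523/9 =58.11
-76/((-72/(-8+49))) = 779/18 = 43.28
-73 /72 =-1.01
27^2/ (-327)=-243/ 109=-2.23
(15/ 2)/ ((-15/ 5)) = -5/ 2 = -2.50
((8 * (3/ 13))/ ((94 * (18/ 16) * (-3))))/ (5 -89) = 8/ 115479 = 0.00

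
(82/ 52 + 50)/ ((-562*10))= -1341/ 146120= -0.01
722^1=722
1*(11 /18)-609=-10951 /18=-608.39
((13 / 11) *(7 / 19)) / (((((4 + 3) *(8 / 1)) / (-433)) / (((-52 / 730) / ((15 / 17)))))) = 1244009 / 4577100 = 0.27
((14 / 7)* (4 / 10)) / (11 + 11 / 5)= 2 / 33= 0.06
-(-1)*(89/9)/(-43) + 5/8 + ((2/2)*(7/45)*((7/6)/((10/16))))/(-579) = 53041351/134443800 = 0.39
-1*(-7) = 7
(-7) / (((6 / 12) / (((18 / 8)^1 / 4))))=-63 / 8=-7.88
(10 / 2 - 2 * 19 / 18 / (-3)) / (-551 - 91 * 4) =-154 / 24705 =-0.01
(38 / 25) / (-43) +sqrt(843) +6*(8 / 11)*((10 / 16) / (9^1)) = 9496 / 35475 +sqrt(843) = 29.30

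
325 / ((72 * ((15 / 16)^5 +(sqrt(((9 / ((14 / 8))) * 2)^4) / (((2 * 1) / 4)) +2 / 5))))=10436608000 / 491822884467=0.02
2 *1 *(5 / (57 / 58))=580 / 57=10.18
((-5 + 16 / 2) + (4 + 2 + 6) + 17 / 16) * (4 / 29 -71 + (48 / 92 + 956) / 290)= -11581705 / 10672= -1085.24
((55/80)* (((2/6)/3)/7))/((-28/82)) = -451/14112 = -0.03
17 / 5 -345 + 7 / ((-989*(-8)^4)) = -6919012387 / 20254720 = -341.60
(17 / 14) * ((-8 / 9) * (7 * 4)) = -272 / 9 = -30.22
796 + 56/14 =800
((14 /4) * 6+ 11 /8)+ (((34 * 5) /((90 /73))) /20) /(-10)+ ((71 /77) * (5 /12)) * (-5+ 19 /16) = 22420819 /1108800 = 20.22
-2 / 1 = -2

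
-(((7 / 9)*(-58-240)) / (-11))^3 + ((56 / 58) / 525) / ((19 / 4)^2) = -2375680959656888 / 253951505775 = -9354.86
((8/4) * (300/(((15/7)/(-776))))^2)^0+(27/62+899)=55827/62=900.44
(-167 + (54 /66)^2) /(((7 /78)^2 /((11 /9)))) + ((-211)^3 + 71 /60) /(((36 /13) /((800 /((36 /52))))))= -513424782615758 /130977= -3919961387.23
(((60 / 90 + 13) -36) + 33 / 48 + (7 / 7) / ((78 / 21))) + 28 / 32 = -12793 / 624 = -20.50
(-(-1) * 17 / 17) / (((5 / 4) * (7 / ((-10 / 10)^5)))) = -0.11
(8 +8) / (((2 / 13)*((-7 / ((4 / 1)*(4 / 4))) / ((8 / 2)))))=-1664 / 7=-237.71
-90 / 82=-1.10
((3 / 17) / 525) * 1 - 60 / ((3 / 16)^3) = -243711991 / 26775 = -9102.22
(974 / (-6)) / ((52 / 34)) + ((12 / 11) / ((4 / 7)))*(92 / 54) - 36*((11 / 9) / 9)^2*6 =-7427393 / 69498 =-106.87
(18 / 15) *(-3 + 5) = 12 / 5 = 2.40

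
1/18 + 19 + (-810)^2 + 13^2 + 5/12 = 23626385/36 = 656288.47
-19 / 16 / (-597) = 19 / 9552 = 0.00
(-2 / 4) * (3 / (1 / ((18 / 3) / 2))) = -9 / 2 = -4.50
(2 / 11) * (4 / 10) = 4 / 55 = 0.07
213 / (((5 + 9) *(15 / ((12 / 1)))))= 426 / 35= 12.17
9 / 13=0.69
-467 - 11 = -478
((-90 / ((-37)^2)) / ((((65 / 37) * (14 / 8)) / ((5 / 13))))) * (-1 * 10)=3600 / 43771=0.08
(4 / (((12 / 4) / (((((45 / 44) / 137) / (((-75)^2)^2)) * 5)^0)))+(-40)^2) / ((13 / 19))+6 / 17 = 2340.76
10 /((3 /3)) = 10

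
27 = 27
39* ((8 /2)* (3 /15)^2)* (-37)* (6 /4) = -8658 /25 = -346.32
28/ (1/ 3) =84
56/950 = 28/475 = 0.06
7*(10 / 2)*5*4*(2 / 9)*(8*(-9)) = -11200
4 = 4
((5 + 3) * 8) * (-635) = -40640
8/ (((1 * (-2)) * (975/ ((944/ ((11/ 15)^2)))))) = -11328/ 1573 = -7.20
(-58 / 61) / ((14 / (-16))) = 464 / 427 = 1.09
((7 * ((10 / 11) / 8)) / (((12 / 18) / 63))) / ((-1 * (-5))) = 15.03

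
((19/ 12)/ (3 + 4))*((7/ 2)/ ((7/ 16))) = 1.81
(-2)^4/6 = 2.67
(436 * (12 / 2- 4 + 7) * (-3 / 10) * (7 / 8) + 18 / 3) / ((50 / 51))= -1044531 / 1000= -1044.53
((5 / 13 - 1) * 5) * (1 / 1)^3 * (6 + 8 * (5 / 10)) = -400 / 13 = -30.77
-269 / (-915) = 0.29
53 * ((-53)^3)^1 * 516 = -4071488196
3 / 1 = 3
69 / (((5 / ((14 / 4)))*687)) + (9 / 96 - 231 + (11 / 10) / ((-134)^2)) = -7593436861 / 32895392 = -230.84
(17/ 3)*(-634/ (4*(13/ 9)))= -621.81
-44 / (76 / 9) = -99 / 19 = -5.21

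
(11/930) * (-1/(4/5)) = -11/744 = -0.01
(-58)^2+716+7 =4087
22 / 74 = 11 / 37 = 0.30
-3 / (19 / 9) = -27 / 19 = -1.42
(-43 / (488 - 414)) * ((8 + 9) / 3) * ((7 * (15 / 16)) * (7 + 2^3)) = -383775 / 1184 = -324.13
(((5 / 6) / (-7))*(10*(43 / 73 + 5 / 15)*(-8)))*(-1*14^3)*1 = -15836800 / 657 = -24104.72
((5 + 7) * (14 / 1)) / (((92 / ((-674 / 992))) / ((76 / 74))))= -134463 / 105524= -1.27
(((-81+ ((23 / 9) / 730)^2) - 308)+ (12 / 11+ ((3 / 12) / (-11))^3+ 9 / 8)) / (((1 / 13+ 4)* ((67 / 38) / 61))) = -3282.27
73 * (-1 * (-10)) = 730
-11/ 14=-0.79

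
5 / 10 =1 / 2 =0.50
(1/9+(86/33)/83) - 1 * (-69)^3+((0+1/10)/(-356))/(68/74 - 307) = 36276693987037343/110428263000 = 328509.14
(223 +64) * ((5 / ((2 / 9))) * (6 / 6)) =12915 / 2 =6457.50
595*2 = 1190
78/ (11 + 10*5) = 78/ 61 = 1.28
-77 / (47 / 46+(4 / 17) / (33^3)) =-2163910518 / 28713847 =-75.36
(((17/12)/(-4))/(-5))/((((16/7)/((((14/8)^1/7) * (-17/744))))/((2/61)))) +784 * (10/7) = 390375012377/348549120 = 1120.00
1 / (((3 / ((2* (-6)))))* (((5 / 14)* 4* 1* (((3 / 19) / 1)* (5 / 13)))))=-3458 / 75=-46.11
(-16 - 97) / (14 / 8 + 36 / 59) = -26668 / 557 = -47.88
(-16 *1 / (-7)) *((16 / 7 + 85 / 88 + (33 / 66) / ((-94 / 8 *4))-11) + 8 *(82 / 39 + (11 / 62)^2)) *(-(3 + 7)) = -202116158540 / 949455507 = -212.88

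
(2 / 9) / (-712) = -1 / 3204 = -0.00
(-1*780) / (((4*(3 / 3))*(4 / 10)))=-975 / 2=-487.50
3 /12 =1 /4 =0.25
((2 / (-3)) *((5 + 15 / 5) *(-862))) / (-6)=-6896 / 9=-766.22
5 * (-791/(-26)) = 3955/26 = 152.12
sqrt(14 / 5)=sqrt(70) / 5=1.67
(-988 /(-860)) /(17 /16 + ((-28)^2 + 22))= 0.00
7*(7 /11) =49 /11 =4.45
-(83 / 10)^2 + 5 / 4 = -1691 / 25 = -67.64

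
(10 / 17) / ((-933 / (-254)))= 2540 / 15861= 0.16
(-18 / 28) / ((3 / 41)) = -123 / 14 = -8.79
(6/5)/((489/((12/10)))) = 0.00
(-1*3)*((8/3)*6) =-48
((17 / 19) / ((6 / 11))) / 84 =187 / 9576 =0.02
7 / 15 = 0.47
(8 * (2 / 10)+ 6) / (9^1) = 38 / 45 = 0.84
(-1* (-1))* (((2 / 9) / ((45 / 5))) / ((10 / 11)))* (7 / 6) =77 / 2430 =0.03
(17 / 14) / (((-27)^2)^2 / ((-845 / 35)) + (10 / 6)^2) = -25857 / 468671812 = -0.00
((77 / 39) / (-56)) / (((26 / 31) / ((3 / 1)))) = -341 / 2704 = -0.13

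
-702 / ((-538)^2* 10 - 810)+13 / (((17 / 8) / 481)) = 72375467593 / 24595855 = 2942.59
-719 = -719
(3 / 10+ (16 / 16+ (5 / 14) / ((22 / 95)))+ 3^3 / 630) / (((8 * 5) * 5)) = 4443 / 308000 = 0.01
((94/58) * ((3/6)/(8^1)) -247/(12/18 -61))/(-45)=-352331/3779280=-0.09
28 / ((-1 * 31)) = -28 / 31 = -0.90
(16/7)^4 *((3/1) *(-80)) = -15728640/2401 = -6550.87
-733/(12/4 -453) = 733/450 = 1.63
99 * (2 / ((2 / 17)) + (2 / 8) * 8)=1881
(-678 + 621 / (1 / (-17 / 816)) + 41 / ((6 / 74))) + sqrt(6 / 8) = -8893 / 48 + sqrt(3) / 2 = -184.40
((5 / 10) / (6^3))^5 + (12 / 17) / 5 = 180551034077269 / 1278903158046720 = 0.14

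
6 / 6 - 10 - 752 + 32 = -729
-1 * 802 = -802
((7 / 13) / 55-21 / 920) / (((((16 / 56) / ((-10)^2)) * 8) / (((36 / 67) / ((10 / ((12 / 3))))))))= -108045 / 881452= -0.12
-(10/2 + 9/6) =-13/2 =-6.50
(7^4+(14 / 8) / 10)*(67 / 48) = 6435149 / 1920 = 3351.64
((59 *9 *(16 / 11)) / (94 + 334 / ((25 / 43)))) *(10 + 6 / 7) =2017800 / 160853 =12.54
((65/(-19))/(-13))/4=5/76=0.07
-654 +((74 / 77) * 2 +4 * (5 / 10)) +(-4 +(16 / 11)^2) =-552212 / 847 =-651.96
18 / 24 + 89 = 359 / 4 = 89.75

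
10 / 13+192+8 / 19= 47718 / 247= 193.19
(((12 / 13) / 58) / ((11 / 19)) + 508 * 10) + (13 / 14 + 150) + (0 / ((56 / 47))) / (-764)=303698847 / 58058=5230.96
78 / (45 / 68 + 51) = 1768 / 1171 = 1.51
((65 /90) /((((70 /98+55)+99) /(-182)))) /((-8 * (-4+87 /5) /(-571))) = -4.53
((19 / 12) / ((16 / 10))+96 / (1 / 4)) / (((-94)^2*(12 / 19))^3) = 253501781 / 114441118239817728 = 0.00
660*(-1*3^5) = -160380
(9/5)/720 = 1/400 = 0.00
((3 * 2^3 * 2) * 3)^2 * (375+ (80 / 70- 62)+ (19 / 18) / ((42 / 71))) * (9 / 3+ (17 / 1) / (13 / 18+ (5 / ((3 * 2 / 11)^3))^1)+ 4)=2354735329728 / 47677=49389335.10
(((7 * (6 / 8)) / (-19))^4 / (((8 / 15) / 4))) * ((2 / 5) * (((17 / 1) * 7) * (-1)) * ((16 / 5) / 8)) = -69429717 / 83405440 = -0.83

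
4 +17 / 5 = 7.40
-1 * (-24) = 24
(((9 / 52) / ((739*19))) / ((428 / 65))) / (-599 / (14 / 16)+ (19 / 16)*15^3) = 0.00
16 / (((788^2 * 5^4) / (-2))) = -2 / 24255625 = -0.00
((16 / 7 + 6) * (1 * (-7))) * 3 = -174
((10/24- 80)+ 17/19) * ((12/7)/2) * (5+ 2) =-17941/38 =-472.13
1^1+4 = 5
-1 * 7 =-7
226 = 226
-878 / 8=-439 / 4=-109.75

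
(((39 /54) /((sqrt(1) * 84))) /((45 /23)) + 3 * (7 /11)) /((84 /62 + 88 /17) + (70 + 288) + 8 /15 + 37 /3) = 754731983 /148856283576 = 0.01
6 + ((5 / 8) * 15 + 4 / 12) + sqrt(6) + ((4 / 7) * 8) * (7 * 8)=sqrt(6) + 6521 / 24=274.16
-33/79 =-0.42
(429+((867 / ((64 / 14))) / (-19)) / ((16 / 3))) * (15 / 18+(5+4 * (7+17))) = 846256385 / 19456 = 43495.91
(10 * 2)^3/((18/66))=88000/3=29333.33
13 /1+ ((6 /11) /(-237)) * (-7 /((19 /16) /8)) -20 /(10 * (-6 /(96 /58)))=13.66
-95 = -95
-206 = -206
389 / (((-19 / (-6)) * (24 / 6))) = 1167 / 38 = 30.71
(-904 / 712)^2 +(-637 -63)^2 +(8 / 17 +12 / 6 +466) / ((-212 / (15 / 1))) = 3496817234204 / 7136821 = 489968.47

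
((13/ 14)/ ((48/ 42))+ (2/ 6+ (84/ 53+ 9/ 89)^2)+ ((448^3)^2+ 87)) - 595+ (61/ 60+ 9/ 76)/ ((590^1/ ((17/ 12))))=181488018293795756818171109209/ 22448114792100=8084777718513159.99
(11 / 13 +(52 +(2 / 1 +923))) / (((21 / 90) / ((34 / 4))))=463080 / 13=35621.54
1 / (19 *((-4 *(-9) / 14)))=7 / 342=0.02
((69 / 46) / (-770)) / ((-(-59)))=-3 / 90860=-0.00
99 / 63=11 / 7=1.57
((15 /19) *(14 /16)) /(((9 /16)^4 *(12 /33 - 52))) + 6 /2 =8456549 /2950263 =2.87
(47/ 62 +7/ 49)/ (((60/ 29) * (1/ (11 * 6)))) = 124729/ 4340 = 28.74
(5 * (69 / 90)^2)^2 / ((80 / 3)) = 0.32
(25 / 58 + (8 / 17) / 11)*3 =15417 / 10846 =1.42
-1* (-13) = 13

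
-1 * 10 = -10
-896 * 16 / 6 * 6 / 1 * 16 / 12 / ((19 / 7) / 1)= -7042.25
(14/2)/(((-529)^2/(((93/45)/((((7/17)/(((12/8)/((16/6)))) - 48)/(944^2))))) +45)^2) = 3392265293594352/693077587139224225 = 0.00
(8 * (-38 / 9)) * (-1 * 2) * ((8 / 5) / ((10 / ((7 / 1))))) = 17024 / 225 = 75.66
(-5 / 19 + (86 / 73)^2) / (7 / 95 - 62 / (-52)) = 14804270 / 16663783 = 0.89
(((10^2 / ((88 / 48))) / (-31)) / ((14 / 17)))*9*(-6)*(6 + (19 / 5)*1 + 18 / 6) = 3525120 / 2387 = 1476.80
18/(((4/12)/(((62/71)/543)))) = 1116/12851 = 0.09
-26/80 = -13/40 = -0.32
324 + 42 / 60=3247 / 10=324.70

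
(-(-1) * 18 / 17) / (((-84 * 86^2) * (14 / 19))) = -57 / 24643472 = -0.00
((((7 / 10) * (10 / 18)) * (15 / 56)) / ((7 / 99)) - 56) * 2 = -6107 / 56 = -109.05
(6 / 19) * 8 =48 / 19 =2.53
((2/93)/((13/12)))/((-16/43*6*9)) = -43/43524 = -0.00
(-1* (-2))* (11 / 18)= 11 / 9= 1.22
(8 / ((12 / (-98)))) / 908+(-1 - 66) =-45676 / 681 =-67.07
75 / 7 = 10.71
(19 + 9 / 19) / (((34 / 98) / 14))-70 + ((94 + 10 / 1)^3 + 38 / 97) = 35265553628 / 31331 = 1125580.21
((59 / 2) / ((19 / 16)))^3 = 105154048 / 6859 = 15330.81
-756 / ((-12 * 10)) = 63 / 10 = 6.30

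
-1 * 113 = -113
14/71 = 0.20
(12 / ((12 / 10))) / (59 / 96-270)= -960 / 25861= -0.04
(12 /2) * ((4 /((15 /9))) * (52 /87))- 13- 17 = -3102 /145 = -21.39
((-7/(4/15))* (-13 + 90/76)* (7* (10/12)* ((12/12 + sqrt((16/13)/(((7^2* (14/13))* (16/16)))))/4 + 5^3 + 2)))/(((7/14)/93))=1043925* sqrt(14)/304 + 26036533425/608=42836094.48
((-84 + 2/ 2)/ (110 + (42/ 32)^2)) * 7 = -5.20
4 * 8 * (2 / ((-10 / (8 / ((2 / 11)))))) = -1408 / 5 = -281.60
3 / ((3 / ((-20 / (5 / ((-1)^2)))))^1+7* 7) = 12 / 193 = 0.06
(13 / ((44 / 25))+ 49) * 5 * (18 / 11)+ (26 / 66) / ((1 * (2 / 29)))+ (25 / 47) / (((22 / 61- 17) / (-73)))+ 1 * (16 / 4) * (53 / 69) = 472.46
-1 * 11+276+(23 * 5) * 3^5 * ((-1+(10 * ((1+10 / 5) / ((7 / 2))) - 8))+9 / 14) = 6253.21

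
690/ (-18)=-115/ 3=-38.33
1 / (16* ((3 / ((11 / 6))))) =11 / 288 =0.04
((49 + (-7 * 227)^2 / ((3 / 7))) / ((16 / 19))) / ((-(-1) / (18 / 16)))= 503725929 / 64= 7870717.64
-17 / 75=-0.23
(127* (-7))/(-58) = 889/58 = 15.33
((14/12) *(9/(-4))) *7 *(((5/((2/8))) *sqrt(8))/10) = -147 *sqrt(2)/2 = -103.94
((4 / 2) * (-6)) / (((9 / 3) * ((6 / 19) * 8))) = -19 / 12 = -1.58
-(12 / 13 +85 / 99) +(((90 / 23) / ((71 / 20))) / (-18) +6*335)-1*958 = 2207084723 / 2101671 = 1050.16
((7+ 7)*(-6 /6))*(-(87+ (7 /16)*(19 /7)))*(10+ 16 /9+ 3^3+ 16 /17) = 3530737 /72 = 49038.01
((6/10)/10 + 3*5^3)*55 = 20628.30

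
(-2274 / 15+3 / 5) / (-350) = 0.43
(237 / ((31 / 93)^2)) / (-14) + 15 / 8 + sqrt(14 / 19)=-8427 / 56 + sqrt(266) / 19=-149.62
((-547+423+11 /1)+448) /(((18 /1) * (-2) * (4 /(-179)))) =59965 /144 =416.42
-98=-98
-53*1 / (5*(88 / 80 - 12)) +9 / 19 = 1.45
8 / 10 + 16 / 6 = 52 / 15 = 3.47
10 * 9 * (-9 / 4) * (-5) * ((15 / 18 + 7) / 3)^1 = 10575 / 4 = 2643.75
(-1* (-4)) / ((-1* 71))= -0.06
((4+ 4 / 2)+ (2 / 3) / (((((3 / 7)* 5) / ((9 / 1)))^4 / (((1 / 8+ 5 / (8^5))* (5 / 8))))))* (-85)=-6190711959 / 3276800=-1889.26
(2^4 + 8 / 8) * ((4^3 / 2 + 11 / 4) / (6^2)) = 2363 / 144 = 16.41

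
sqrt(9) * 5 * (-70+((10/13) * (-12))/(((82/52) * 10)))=-43410/41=-1058.78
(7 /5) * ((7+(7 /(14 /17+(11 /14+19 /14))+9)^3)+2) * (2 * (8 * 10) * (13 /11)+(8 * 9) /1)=1304288892574472 /2419283735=539121.92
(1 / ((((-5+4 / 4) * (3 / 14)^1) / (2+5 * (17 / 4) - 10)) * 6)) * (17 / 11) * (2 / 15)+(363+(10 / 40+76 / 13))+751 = 172905659 / 154440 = 1119.57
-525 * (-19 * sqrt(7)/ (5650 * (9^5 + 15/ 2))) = 133 * sqrt(7)/ 4448923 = 0.00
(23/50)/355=23/17750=0.00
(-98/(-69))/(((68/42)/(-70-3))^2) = 38384787/13294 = 2887.38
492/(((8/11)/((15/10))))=4059/4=1014.75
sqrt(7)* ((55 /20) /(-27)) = -11* sqrt(7) /108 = -0.27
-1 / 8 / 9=-1 / 72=-0.01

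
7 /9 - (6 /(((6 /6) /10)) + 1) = -542 /9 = -60.22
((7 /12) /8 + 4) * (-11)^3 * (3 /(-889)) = 520421 /28448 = 18.29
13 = 13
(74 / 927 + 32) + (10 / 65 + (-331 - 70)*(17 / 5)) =-80209427 / 60255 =-1331.17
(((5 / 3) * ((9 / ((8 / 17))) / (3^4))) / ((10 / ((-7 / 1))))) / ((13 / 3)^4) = -357 / 456976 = -0.00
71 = 71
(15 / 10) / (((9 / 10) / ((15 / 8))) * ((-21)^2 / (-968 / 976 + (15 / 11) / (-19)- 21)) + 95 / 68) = -1434571350 / 7839487913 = -0.18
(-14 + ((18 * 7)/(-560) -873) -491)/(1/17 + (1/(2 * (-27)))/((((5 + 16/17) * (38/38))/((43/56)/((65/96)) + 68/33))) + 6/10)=-2124.05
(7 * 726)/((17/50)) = 254100/17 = 14947.06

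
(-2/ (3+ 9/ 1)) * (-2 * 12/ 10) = 2/ 5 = 0.40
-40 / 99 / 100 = -2 / 495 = -0.00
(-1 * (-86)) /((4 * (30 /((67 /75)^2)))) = 193027 /337500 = 0.57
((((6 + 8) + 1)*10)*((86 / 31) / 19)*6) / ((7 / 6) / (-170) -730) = -78948000 / 438573523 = -0.18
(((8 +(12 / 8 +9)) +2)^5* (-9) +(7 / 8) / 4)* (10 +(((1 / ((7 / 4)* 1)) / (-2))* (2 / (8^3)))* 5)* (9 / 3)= -14006145685365 / 14336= -976991188.99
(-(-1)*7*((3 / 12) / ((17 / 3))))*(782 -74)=3717 / 17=218.65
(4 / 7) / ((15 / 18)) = 24 / 35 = 0.69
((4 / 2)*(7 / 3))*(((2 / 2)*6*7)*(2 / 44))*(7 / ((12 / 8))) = 1372 / 33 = 41.58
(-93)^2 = 8649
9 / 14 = 0.64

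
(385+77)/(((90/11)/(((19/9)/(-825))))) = -0.14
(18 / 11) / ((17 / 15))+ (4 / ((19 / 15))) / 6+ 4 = 21212 / 3553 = 5.97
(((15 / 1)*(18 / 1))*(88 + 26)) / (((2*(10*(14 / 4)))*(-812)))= -1539 / 2842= -0.54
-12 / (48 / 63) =-63 / 4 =-15.75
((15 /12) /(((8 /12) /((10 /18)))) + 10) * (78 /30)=689 /24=28.71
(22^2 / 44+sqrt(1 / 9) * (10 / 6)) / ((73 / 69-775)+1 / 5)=-11960 / 800823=-0.01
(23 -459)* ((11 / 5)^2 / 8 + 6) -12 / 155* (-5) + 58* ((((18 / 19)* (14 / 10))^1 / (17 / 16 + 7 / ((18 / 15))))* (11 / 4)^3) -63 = -26420783491 / 9747950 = -2710.39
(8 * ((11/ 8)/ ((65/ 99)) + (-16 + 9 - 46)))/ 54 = -26471/ 3510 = -7.54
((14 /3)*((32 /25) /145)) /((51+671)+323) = 448 /11364375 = 0.00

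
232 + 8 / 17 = 3952 / 17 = 232.47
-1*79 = -79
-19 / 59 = -0.32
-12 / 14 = -0.86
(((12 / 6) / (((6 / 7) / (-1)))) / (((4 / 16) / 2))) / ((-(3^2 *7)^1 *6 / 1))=4 / 81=0.05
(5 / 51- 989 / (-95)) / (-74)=-25457 / 179265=-0.14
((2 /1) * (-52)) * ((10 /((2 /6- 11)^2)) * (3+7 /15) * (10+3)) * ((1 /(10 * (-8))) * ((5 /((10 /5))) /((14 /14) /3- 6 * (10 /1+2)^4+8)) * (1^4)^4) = -19773 /191090176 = -0.00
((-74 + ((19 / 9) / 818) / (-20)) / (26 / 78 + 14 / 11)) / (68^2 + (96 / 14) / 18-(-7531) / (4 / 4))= -838974983 / 221333442040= -0.00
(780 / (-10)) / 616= -0.13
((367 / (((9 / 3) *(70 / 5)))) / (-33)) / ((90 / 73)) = -0.21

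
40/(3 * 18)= 20/27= 0.74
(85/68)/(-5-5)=-1/8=-0.12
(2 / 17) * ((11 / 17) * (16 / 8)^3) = 0.61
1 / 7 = 0.14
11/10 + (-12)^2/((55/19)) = 50.85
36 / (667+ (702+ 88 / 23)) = 276 / 10525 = 0.03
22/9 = 2.44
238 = 238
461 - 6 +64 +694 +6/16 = 9707/8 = 1213.38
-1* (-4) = 4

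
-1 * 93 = -93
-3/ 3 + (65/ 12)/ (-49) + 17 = 9343/ 588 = 15.89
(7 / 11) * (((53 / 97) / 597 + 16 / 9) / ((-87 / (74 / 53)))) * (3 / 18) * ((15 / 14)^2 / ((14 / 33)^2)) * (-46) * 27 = 1952514805725 / 81410942984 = 23.98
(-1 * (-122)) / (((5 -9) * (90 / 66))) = -671 / 30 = -22.37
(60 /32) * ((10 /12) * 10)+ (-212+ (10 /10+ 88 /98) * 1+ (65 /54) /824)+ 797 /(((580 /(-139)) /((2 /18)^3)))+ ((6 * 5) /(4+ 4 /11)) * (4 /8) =-816458277277 /4267945080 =-191.30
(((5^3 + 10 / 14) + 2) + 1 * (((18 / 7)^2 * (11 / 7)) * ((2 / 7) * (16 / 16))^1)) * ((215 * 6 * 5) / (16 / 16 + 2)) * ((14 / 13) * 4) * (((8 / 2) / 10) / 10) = 48413.04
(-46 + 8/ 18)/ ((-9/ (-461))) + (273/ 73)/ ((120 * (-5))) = -2759553371/ 1182600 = -2333.46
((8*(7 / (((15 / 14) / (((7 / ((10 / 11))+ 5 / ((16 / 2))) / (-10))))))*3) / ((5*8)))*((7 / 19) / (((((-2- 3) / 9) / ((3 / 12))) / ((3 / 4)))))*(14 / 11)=21587391 / 41800000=0.52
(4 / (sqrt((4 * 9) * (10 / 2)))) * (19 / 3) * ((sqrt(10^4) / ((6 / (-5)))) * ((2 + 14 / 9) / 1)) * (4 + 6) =-608000 * sqrt(5) / 243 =-5594.77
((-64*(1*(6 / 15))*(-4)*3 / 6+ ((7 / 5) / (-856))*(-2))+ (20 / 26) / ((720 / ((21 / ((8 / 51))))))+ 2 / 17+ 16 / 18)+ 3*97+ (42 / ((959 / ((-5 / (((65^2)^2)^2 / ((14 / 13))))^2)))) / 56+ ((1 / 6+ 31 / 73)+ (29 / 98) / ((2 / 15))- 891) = -192008850803140545170823654131675598786848327 / 352415573554310785491384272691796875000000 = -544.84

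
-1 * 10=-10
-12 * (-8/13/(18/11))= 176/39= 4.51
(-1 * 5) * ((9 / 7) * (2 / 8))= -45 / 28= -1.61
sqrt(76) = 2 * sqrt(19) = 8.72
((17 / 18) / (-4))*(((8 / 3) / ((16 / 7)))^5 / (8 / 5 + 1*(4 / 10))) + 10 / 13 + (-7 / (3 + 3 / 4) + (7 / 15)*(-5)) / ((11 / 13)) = -3562401341 / 800616960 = -4.45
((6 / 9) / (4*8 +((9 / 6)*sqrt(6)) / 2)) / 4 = 128 / 24495 - sqrt(6) / 8165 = 0.00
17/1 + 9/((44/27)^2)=39473/1936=20.39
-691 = -691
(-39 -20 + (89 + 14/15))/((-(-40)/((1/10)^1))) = 29/375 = 0.08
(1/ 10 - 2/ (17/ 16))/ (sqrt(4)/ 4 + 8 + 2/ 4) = -101/ 510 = -0.20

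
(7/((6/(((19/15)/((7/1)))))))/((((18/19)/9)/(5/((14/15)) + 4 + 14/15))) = 780121/37800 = 20.64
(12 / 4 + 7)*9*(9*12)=9720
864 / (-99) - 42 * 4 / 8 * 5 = -1251 / 11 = -113.73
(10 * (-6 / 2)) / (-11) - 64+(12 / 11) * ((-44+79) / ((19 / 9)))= -9026 / 209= -43.19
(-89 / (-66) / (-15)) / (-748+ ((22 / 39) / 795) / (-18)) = 551889 / 4591964762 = 0.00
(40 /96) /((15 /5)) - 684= -24619 /36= -683.86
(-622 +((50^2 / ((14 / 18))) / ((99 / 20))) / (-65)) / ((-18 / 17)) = 1792429 / 3003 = 596.88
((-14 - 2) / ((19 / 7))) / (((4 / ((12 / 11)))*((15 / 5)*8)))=-14 / 209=-0.07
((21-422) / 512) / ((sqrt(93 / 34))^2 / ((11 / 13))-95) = 0.01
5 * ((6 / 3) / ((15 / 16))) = 32 / 3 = 10.67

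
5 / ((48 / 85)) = 425 / 48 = 8.85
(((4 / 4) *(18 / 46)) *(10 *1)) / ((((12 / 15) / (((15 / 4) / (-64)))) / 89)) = -300375 / 11776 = -25.51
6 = 6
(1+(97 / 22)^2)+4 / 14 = 70219 / 3388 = 20.73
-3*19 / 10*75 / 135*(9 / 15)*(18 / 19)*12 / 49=-108 / 245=-0.44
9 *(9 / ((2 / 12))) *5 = 2430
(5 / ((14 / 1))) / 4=0.09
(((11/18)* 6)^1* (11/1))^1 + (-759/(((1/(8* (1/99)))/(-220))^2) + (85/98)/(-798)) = -168808835113/703836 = -239841.15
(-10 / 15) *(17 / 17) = -2 / 3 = -0.67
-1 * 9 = -9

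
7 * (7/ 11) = 49/ 11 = 4.45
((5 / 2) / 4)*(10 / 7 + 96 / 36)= 215 / 84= 2.56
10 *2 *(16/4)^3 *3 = 3840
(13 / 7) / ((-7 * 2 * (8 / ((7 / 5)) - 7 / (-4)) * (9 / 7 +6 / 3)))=-26 / 4807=-0.01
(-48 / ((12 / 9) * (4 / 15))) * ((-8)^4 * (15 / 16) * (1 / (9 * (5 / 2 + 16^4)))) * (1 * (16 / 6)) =-307200 / 131077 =-2.34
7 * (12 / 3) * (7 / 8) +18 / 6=55 / 2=27.50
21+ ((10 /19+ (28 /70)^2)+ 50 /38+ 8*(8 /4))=39.00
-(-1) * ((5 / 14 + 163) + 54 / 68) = 19534 / 119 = 164.15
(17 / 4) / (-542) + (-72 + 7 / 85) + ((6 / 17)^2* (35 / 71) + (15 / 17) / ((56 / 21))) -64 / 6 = -27425076227 / 333638940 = -82.20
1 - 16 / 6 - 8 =-29 / 3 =-9.67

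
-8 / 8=-1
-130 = -130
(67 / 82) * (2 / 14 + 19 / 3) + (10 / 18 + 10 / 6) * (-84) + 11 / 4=-615185 / 3444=-178.63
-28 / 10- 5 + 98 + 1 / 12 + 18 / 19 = 104003 / 1140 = 91.23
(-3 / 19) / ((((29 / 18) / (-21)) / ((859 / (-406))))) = -69579 / 15979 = -4.35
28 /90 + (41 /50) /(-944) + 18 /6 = 1406191 /424800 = 3.31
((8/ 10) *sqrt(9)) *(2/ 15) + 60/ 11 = 5.77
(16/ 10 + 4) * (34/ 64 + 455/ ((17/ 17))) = 102039/ 40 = 2550.98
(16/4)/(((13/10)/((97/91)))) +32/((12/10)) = 29.95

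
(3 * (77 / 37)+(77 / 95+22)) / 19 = 102124 / 66785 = 1.53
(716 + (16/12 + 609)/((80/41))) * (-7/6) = -1728377/1440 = -1200.26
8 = 8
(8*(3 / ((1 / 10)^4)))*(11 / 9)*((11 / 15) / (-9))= -1936000 / 81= -23901.23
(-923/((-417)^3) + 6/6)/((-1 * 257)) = -72512636/18635510241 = -0.00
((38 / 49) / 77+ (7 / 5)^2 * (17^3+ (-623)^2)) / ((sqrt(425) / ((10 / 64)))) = 2270763337 * sqrt(17) / 1603525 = 5838.76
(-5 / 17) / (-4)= 5 / 68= 0.07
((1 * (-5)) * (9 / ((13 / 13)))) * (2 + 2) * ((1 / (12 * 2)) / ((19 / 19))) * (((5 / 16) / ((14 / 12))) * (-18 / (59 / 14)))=2025 / 236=8.58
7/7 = 1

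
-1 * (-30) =30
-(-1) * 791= 791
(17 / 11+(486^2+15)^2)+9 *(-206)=613751981354 / 11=55795634668.55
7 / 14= 1 / 2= 0.50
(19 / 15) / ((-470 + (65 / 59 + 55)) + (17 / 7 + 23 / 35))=-7847 / 2544984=-0.00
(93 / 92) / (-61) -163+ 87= -426605 / 5612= -76.02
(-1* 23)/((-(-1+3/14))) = -322/11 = -29.27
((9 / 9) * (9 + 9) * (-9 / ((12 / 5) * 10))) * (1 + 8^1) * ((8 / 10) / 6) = -81 / 10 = -8.10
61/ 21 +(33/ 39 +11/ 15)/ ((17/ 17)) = 6121/ 1365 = 4.48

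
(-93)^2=8649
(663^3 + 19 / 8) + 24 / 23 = 53623902077 / 184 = 291434250.42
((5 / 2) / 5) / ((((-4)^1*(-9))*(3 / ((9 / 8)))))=1 / 192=0.01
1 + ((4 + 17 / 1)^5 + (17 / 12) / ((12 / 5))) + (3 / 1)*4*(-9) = 588095221 / 144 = 4083994.59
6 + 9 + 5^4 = 640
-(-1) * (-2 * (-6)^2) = -72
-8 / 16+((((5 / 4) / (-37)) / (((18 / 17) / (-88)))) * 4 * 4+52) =64219 / 666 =96.42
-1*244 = -244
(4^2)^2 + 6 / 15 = 1282 / 5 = 256.40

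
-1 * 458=-458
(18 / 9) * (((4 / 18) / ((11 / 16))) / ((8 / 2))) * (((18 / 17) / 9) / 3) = 32 / 5049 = 0.01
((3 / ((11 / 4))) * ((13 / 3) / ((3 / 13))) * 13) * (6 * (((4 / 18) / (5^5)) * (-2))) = -70304 / 309375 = -0.23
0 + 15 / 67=0.22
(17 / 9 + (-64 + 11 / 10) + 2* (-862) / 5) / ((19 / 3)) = -36523 / 570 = -64.08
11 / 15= 0.73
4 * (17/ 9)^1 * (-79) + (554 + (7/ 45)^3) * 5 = 39605293/ 18225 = 2173.13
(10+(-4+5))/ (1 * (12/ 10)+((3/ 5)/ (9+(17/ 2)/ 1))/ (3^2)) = 5775/ 632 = 9.14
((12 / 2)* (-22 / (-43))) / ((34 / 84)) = 5544 / 731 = 7.58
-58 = -58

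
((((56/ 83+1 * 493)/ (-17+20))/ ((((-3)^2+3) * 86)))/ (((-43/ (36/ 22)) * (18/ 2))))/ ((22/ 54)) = -11175/ 6752548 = -0.00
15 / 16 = 0.94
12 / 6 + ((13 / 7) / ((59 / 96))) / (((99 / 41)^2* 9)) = 24986174 / 12143439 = 2.06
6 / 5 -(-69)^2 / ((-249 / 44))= 349638 / 415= 842.50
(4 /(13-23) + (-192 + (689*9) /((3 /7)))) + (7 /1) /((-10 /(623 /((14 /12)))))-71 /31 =2154579 /155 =13900.51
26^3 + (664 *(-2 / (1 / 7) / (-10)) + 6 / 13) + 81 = 1208159 / 65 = 18587.06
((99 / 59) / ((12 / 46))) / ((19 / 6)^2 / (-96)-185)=-1311552 / 37743539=-0.03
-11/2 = -5.50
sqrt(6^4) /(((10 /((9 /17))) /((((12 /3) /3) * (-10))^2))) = 5760 /17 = 338.82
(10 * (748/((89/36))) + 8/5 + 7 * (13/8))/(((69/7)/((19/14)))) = 68510143/163760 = 418.36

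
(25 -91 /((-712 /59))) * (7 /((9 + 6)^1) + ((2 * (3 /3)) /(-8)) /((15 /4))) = 23169 /1780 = 13.02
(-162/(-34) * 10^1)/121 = 810/2057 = 0.39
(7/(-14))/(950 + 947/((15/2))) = -15/32288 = -0.00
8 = 8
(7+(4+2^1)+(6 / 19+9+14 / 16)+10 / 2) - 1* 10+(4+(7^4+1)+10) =369997 / 152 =2434.19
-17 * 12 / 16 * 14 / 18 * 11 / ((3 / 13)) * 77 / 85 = -77077 / 180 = -428.21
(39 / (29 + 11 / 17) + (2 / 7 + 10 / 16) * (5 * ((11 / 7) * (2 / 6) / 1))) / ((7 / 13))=7072 / 1029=6.87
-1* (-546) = 546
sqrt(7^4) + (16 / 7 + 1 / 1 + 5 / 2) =767 / 14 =54.79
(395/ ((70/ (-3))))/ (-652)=237/ 9128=0.03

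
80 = 80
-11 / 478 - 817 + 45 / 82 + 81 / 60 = -159748047 / 195980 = -815.12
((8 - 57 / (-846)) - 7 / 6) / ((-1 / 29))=-200.12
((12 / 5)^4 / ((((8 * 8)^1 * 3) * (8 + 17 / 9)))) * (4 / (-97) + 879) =82871748 / 5395625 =15.36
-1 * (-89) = 89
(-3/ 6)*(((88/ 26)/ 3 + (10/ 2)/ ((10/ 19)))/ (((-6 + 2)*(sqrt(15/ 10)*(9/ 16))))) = 829*sqrt(6)/ 1053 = 1.93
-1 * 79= -79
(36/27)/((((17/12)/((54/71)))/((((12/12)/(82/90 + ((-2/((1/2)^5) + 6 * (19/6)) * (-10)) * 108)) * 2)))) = 77760/2639758487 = 0.00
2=2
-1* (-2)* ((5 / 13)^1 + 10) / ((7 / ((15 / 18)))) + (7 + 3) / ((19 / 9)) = 7.21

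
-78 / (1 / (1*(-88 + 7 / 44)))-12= 150471 / 22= 6839.59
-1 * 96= -96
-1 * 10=-10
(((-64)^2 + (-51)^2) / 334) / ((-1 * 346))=-6697 / 115564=-0.06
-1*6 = -6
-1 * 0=0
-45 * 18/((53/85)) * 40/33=-918000/583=-1574.61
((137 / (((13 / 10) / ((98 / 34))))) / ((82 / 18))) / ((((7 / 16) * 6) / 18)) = 4142880 / 9061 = 457.22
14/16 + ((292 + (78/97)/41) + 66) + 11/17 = 194466023/540872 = 359.54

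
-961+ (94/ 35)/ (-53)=-1782749/ 1855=-961.05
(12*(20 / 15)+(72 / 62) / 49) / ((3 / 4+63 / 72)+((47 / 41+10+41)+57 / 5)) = 39917600 / 162352239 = 0.25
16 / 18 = 8 / 9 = 0.89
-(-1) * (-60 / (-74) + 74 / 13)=6.50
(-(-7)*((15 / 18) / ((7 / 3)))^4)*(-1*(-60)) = 9375 / 1372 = 6.83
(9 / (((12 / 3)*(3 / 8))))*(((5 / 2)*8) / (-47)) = -120 / 47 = -2.55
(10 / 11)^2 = 100 / 121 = 0.83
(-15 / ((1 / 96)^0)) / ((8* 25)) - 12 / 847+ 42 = 1419939 / 33880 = 41.91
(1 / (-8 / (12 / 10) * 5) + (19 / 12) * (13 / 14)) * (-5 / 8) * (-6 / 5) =6049 / 5600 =1.08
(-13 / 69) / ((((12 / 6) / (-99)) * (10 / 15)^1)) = 1287 / 92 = 13.99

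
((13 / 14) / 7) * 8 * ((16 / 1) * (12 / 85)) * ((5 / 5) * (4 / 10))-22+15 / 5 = -375707 / 20825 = -18.04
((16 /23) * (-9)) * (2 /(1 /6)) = -1728 /23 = -75.13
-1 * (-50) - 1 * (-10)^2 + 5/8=-395/8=-49.38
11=11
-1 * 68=-68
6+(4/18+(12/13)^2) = 10760/1521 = 7.07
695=695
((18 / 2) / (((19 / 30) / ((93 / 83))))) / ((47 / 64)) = 1607040 / 74119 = 21.68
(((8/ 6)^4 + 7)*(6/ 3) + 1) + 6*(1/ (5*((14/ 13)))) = 63604/ 2835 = 22.44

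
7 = 7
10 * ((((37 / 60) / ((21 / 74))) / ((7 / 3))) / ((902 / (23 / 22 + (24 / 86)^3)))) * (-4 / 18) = -2555480813 / 1043672964642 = -0.00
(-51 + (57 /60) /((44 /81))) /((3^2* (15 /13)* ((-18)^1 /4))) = 187811 /178200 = 1.05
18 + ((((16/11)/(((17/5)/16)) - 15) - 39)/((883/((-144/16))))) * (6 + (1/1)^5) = 3527712/165121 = 21.36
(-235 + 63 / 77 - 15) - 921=-12872 / 11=-1170.18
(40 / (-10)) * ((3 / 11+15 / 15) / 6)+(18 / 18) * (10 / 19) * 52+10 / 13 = 222434 / 8151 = 27.29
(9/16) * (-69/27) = -23/16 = -1.44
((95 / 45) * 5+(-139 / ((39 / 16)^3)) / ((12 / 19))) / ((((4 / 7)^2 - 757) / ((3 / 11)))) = 40471501 / 24193076193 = 0.00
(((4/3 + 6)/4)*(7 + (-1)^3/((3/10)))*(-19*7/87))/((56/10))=-11495/6264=-1.84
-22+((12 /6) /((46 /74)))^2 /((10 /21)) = -692 /2645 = -0.26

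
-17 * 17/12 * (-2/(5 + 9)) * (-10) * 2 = -1445/21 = -68.81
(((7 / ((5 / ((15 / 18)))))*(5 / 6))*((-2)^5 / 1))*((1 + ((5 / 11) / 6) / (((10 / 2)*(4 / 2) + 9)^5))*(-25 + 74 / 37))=526220575580 / 735401403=715.56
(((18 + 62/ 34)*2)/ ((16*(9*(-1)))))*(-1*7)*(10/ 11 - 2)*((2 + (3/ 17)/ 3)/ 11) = -82565/ 209814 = -0.39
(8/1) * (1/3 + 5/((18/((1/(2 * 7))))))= 178/63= 2.83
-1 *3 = -3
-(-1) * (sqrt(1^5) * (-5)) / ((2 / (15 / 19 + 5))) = -275 / 19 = -14.47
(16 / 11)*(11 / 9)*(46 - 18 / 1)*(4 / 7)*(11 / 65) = 2816 / 585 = 4.81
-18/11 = -1.64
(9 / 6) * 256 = 384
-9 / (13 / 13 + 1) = -9 / 2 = -4.50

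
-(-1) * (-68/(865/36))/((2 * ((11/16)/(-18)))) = 37.05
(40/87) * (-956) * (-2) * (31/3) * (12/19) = 9483520/1653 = 5737.16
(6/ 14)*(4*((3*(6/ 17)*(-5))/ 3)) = -360/ 119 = -3.03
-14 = -14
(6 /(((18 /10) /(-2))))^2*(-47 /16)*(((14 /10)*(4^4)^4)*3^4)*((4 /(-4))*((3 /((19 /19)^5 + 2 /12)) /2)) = 81754702479360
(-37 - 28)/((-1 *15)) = 13/3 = 4.33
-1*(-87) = 87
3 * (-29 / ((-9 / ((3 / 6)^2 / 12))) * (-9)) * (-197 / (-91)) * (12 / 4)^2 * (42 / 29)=-5319 / 104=-51.14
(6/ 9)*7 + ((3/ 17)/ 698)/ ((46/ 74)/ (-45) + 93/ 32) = 12800841518/ 2742986091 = 4.67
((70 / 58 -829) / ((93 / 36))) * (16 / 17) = -4609152 / 15283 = -301.59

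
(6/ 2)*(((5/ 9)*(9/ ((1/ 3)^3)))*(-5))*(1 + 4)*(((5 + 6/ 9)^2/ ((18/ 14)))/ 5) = -50575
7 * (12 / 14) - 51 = -45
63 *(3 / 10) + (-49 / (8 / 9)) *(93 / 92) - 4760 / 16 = -1230313 / 3680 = -334.32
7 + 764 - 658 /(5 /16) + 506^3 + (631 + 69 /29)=18785259643 /145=129553514.78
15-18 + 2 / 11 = -31 / 11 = -2.82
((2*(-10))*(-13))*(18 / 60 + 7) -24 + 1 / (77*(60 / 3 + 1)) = 1874.00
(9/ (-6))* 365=-1095/ 2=-547.50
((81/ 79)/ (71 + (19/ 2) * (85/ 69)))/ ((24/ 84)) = 39123/ 901627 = 0.04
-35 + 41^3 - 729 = 68157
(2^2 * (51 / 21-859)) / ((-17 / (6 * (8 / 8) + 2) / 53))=10169216 / 119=85455.60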